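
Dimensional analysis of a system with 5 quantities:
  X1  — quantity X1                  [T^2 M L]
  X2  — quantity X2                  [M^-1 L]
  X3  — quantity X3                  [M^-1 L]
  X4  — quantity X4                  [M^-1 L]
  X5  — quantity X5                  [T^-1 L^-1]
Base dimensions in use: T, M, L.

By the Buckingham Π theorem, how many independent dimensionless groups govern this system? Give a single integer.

3

Exponent matrix [T,M,L] × [X1,X2,X3,X4,X5]:
  T: [ 2  0  0  0 -1]
  M: [ 1 -1 -1 -1  0]
  L: [ 1  1  1  1 -1]
Echelon form has 2 nonzero rows (pivots: X1,X2)
5 vars − rank 2 = 3 Π groups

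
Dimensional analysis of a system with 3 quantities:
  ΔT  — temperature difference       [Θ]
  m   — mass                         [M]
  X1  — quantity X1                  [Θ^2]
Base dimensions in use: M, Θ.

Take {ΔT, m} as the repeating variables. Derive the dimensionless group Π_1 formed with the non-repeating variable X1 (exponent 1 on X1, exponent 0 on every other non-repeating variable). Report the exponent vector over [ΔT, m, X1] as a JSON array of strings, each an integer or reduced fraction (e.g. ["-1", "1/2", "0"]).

Exponent matrix [M,Θ] × [ΔT,m,X1]:
  M: [ 0  1  0]
  Θ: [ 1  0  2]
RREF → pivots at {ΔT,m} ⇒ r = 2
Repeat: ΔT,m; free: X1
RREF:
  r0: [   1    0    2]
  r1: [   0    1    0]
Fix exponent of X1 at 1; solve each RREF row for its pivot's exponent:
  r0: exp(ΔT) + (2)·1 = 0 ⇒ exp(ΔT) = -2
  r1: exp(m) + (0)·1 = 0 ⇒ exp(m) = 0
Π_1 = ΔT^-2 · X1

["-2", "0", "1"]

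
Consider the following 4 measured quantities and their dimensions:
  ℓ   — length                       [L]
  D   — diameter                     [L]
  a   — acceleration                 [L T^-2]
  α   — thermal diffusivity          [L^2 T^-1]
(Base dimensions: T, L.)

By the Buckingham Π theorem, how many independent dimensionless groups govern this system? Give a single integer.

Exponent matrix [T,L] × [ℓ,D,a,α]:
  T: [ 0  0 -2 -1]
  L: [ 1  1  1  2]
RREF → pivots at {ℓ,a} ⇒ r = 2
4 vars − rank 2 = 2 Π groups

2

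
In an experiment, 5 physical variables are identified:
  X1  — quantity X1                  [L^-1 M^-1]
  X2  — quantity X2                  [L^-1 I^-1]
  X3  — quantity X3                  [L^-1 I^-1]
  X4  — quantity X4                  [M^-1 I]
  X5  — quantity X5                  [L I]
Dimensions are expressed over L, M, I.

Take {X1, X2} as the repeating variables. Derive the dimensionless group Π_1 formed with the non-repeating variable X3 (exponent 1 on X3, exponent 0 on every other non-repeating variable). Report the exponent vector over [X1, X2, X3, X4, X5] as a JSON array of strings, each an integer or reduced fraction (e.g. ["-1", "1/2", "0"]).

["0", "-1", "1", "0", "0"]

Dimensional matrix (L×M×I by X1×X2×X3×X4×X5):
  L: [-1 -1 -1  0  1]
  M: [-1  0  0 -1  0]
  I: [ 0 -1 -1  1  1]
Echelon form has 2 nonzero rows (pivots: X1,X2)
Pivot set = {X1,X2}, free = {X3,X4,X5}
RREF:
  r0: [   1    0    0    1    0]
  r1: [   0    1    1   -1   -1]
  r2: [   0    0    0    0    0]
Fix exponent of X3 at 1, X4 at 0, X5 at 0; solve each RREF row for its pivot's exponent:
  r0: exp(X1) + (0)·1 = 0 ⇒ exp(X1) = 0
  r1: exp(X2) + (1)·1 = 0 ⇒ exp(X2) = -1
Π_1 = X2^-1 · X3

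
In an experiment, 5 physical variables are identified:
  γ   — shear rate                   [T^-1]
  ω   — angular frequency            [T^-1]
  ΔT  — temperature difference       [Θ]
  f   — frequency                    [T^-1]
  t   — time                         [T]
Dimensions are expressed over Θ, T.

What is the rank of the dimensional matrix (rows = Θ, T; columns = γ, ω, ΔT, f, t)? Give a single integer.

Write exponents as rows Θ,T / cols γ,ω,ΔT,f,t:
  Θ: [ 0  0  1  0  0]
  T: [-1 -1  0 -1  1]
Echelon form has 2 nonzero rows (pivots: γ,ΔT)

2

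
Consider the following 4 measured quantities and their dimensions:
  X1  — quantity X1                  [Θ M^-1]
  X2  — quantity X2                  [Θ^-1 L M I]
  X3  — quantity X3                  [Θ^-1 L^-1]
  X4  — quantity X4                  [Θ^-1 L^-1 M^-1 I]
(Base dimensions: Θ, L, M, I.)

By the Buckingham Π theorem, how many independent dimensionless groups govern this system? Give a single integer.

1

Exponent matrix [Θ,L,M,I] × [X1,X2,X3,X4]:
  Θ: [ 1 -1 -1 -1]
  L: [ 0  1 -1 -1]
  M: [-1  1  0 -1]
  I: [ 0  1  0  1]
Echelon form has 3 nonzero rows (pivots: X1,X2,X3)
4 vars − rank 3 = 1 Π group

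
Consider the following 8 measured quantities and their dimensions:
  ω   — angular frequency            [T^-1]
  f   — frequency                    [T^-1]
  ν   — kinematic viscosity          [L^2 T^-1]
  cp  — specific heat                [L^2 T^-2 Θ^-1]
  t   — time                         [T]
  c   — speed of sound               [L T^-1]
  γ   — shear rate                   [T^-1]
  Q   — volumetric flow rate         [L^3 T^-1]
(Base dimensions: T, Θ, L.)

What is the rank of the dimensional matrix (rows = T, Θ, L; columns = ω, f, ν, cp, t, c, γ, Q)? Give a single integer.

Dimensional matrix (T×Θ×L by ω×f×ν×cp×t×c×γ×Q):
  T: [-1 -1 -1 -2  1 -1 -1 -1]
  Θ: [ 0  0  0 -1  0  0  0  0]
  L: [ 0  0  2  2  0  1  0  3]
Row reduction gives pivot columns ω,ν,cp; rank = 3

3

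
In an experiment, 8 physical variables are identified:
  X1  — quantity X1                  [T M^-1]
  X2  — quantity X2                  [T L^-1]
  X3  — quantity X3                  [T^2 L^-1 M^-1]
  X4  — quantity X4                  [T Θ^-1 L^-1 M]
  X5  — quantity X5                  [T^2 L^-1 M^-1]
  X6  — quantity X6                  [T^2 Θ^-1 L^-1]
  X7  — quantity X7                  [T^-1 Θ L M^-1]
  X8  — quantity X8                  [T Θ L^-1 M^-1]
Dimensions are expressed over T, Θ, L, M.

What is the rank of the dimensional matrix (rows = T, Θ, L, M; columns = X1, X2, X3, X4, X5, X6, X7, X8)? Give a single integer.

Exponent matrix [T,Θ,L,M] × [X1,X2,X3,X4,X5,X6,X7,X8]:
  T: [ 1  1  2  1  2  2 -1  1]
  Θ: [ 0  0  0 -1  0 -1  1  1]
  L: [ 0 -1 -1 -1 -1 -1  1 -1]
  M: [-1  0 -1  1 -1  0 -1 -1]
Row reduction gives pivot columns X1,X2,X4; rank = 3

3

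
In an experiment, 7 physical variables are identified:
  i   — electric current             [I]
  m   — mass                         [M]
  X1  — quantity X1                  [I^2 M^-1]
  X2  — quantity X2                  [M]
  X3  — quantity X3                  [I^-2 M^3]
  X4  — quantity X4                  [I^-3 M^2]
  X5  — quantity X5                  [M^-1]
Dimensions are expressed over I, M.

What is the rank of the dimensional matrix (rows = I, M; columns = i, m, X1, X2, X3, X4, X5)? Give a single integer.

2

Dimensional matrix (I×M by i×m×X1×X2×X3×X4×X5):
  I: [ 1  0  2  0 -2 -3  0]
  M: [ 0  1 -1  1  3  2 -1]
Echelon form has 2 nonzero rows (pivots: i,m)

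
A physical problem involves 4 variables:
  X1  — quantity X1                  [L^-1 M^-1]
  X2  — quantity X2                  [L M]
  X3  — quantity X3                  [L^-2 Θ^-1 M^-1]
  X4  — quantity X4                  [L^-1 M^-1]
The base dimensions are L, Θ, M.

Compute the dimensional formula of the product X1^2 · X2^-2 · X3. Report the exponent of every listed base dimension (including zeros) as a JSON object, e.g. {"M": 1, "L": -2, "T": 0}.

{"L": -6, "Θ": -1, "M": -5}

Write exponents as rows L,Θ,M / cols X1,X2,X3,X4:
  L: [-1  1 -2 -1]
  Θ: [ 0  0 -1  0]
  M: [-1  1 -1 -1]
  [L]: (2)·-1+(-2)·1+(1)·-2 = -6
  [Θ]: (2)·0+(-2)·0+(1)·-1 = -1
  [M]: (2)·-1+(-2)·1+(1)·-1 = -5
⇒ L^-6 Θ^-1 M^-5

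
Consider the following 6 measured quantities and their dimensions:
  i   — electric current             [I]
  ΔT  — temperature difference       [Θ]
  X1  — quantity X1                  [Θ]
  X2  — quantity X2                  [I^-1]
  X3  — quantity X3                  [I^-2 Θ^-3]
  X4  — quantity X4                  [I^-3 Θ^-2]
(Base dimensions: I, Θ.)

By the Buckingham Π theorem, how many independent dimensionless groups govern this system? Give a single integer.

4

Write exponents as rows I,Θ / cols i,ΔT,X1,X2,X3,X4:
  I: [ 1  0  0 -1 -2 -3]
  Θ: [ 0  1  1  0 -3 -2]
Row reduction gives pivot columns i,ΔT; rank = 2
n=6, r=2 ⇒ 4 dimensionless groups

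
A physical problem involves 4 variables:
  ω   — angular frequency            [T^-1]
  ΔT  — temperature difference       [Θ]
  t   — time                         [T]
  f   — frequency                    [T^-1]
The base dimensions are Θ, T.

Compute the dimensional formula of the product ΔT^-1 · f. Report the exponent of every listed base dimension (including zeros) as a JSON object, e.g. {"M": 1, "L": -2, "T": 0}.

Exponent matrix [Θ,T] × [ω,ΔT,t,f]:
  Θ: [ 0  1  0  0]
  T: [-1  0  1 -1]
  [Θ]: (-1)·1+(1)·0 = -1
  [T]: (-1)·0+(1)·-1 = -1
⇒ Θ^-1 T^-1

{"Θ": -1, "T": -1}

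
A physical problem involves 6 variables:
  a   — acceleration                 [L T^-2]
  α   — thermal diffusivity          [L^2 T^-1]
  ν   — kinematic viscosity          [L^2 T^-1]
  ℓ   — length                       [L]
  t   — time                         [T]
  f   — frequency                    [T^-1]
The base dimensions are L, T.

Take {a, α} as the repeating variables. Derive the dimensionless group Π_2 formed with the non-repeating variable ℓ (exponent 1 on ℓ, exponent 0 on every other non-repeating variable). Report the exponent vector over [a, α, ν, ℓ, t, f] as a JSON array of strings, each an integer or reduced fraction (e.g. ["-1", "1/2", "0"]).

["1/3", "-2/3", "0", "1", "0", "0"]

Dimensional matrix (L×T by a×α×ν×ℓ×t×f):
  L: [ 1  2  2  1  0  0]
  T: [-2 -1 -1  0  1 -1]
Echelon form has 2 nonzero rows (pivots: a,α)
Pivot set = {a,α}, free = {ν,ℓ,t,f}
RREF:
  r0: [   1    0    0 -1/3 -2/3  2/3]
  r1: [   0    1    1  2/3  1/3 -1/3]
Fix exponent of ℓ at 1, ν at 0, t at 0, f at 0; solve each RREF row for its pivot's exponent:
  r0: exp(a) + (-1/3)·1 = 0 ⇒ exp(a) = 1/3
  r1: exp(α) + (2/3)·1 = 0 ⇒ exp(α) = -2/3
Π_2 = a^(1/3) · α^(-2/3) · ℓ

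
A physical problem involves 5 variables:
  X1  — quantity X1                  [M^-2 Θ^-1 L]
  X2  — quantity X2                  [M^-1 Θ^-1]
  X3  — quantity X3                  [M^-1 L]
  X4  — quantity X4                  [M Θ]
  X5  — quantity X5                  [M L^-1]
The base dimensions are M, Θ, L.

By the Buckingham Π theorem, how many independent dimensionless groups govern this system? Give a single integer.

Exponent matrix [M,Θ,L] × [X1,X2,X3,X4,X5]:
  M: [-2 -1 -1  1  1]
  Θ: [-1 -1  0  1  0]
  L: [ 1  0  1  0 -1]
RREF → pivots at {X1,X2} ⇒ r = 2
n=5, r=2 ⇒ 3 dimensionless groups

3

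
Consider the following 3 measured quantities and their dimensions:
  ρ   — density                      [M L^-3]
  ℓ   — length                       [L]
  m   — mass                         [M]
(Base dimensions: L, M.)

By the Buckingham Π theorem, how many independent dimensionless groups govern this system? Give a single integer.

Write exponents as rows L,M / cols ρ,ℓ,m:
  L: [-3  1  0]
  M: [ 1  0  1]
Echelon form has 2 nonzero rows (pivots: ρ,ℓ)
3 vars − rank 2 = 1 Π group

1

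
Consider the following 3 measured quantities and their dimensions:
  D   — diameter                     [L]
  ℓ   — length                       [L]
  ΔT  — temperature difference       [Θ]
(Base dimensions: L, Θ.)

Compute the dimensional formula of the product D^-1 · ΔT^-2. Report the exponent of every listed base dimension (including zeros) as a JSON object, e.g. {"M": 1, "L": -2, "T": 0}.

{"L": -1, "Θ": -2}

Write exponents as rows L,Θ / cols D,ℓ,ΔT:
  L: [ 1  1  0]
  Θ: [ 0  0  1]
  [L]: (-1)·1+(-2)·0 = -1
  [Θ]: (-1)·0+(-2)·1 = -2
⇒ L^-1 Θ^-2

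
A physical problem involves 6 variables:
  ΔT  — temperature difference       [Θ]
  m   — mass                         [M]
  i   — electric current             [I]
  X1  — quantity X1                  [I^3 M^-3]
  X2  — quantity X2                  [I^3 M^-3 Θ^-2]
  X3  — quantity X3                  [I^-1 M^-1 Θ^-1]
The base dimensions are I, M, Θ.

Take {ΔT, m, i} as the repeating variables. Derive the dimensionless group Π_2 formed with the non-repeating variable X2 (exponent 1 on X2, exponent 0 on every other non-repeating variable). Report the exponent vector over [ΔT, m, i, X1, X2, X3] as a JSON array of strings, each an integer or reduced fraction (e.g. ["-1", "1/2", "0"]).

Write exponents as rows I,M,Θ / cols ΔT,m,i,X1,X2,X3:
  I: [ 0  0  1  3  3 -1]
  M: [ 0  1  0 -3 -3 -1]
  Θ: [ 1  0  0  0 -2 -1]
Row reduction gives pivot columns ΔT,m,i; rank = 3
Repeat: ΔT,m,i; free: X1,X2,X3
RREF:
  r0: [   1    0    0    0   -2   -1]
  r1: [   0    1    0   -3   -3   -1]
  r2: [   0    0    1    3    3   -1]
Fix exponent of X2 at 1, X1 at 0, X3 at 0; solve each RREF row for its pivot's exponent:
  r0: exp(ΔT) + (-2)·1 = 0 ⇒ exp(ΔT) = 2
  r1: exp(m) + (-3)·1 = 0 ⇒ exp(m) = 3
  r2: exp(i) + (3)·1 = 0 ⇒ exp(i) = -3
Π_2 = ΔT^2 · m^3 · i^-3 · X2

["2", "3", "-3", "0", "1", "0"]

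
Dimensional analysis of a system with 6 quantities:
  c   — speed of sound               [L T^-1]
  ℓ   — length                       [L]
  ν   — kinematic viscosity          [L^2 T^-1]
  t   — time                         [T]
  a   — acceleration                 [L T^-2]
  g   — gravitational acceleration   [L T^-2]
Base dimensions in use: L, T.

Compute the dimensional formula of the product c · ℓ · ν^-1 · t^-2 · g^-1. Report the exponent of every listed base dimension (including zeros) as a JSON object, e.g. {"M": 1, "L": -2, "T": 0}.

Dimensional matrix (L×T by c×ℓ×ν×t×a×g):
  L: [ 1  1  2  0  1  1]
  T: [-1  0 -1  1 -2 -2]
  [L]: (1)·1+(1)·1+(-1)·2+(-2)·0+(-1)·1 = -1
  [T]: (1)·-1+(1)·0+(-1)·-1+(-2)·1+(-1)·-2 = 0
⇒ L^-1

{"L": -1, "T": 0}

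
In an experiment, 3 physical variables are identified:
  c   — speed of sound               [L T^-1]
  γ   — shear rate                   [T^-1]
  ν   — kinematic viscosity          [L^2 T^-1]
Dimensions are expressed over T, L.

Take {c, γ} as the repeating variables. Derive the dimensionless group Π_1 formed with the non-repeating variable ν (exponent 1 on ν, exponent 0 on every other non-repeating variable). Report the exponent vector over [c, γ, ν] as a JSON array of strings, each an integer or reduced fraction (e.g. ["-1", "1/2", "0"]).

Exponent matrix [T,L] × [c,γ,ν]:
  T: [-1 -1 -1]
  L: [ 1  0  2]
RREF → pivots at {c,γ} ⇒ r = 2
Repeat: c,γ; free: ν
RREF:
  r0: [   1    0    2]
  r1: [   0    1   -1]
Fix exponent of ν at 1; solve each RREF row for its pivot's exponent:
  r0: exp(c) + (2)·1 = 0 ⇒ exp(c) = -2
  r1: exp(γ) + (-1)·1 = 0 ⇒ exp(γ) = 1
Π_1 = c^-2 · γ · ν

["-2", "1", "1"]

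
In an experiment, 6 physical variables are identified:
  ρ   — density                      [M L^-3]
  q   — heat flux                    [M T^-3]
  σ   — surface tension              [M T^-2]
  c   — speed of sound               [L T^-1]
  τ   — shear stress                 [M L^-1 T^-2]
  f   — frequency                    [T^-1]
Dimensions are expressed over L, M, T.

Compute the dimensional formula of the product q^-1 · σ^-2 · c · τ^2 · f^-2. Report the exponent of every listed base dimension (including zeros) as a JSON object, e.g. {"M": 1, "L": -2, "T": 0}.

Write exponents as rows L,M,T / cols ρ,q,σ,c,τ,f:
  L: [-3  0  0  1 -1  0]
  M: [ 1  1  1  0  1  0]
  T: [ 0 -3 -2 -1 -2 -1]
  [L]: (-1)·0+(-2)·0+(1)·1+(2)·-1+(-2)·0 = -1
  [M]: (-1)·1+(-2)·1+(1)·0+(2)·1+(-2)·0 = -1
  [T]: (-1)·-3+(-2)·-2+(1)·-1+(2)·-2+(-2)·-1 = 4
⇒ L^-1 M^-1 T^4

{"L": -1, "M": -1, "T": 4}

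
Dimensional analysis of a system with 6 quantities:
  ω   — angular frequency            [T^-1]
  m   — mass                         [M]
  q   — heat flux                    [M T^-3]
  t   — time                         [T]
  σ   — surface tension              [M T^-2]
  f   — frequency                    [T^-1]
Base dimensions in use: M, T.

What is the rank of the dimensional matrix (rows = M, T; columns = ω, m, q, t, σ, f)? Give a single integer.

2

Dimensional matrix (M×T by ω×m×q×t×σ×f):
  M: [ 0  1  1  0  1  0]
  T: [-1  0 -3  1 -2 -1]
RREF → pivots at {ω,m} ⇒ r = 2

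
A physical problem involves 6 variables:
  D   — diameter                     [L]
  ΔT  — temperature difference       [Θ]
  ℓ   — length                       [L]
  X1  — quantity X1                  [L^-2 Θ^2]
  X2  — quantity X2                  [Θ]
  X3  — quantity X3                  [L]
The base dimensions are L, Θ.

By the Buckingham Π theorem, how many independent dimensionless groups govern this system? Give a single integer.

Write exponents as rows L,Θ / cols D,ΔT,ℓ,X1,X2,X3:
  L: [ 1  0  1 -2  0  1]
  Θ: [ 0  1  0  2  1  0]
RREF → pivots at {D,ΔT} ⇒ r = 2
Π count = n − r = 6 − 2 = 4

4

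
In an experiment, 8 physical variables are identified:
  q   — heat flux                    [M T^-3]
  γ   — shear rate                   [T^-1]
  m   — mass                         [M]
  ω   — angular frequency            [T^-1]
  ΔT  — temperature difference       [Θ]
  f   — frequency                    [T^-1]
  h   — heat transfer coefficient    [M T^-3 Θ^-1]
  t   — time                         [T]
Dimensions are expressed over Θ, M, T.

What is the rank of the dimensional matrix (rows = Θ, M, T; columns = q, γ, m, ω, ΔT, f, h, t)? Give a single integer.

Dimensional matrix (Θ×M×T by q×γ×m×ω×ΔT×f×h×t):
  Θ: [ 0  0  0  0  1  0 -1  0]
  M: [ 1  0  1  0  0  0  1  0]
  T: [-3 -1  0 -1  0 -1 -3  1]
Echelon form has 3 nonzero rows (pivots: q,γ,ΔT)

3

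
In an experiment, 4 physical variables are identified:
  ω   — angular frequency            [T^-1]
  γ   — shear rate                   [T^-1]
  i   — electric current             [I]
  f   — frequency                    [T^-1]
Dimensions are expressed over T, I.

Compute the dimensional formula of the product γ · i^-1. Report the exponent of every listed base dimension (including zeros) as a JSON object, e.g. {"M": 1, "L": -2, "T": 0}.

{"T": -1, "I": -1}

Dimensional matrix (T×I by ω×γ×i×f):
  T: [-1 -1  0 -1]
  I: [ 0  0  1  0]
  [T]: (1)·-1+(-1)·0 = -1
  [I]: (1)·0+(-1)·1 = -1
⇒ T^-1 I^-1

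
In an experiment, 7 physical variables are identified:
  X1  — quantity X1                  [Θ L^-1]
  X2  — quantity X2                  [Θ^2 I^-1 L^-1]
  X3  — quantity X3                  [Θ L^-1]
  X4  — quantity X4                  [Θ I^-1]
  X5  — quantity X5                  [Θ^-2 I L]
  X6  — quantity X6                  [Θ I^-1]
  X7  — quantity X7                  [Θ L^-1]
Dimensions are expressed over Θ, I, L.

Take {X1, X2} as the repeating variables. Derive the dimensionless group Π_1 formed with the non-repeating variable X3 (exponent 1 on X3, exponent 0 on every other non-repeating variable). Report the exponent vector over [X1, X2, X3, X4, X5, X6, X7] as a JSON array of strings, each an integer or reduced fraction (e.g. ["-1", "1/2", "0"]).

Dimensional matrix (Θ×I×L by X1×X2×X3×X4×X5×X6×X7):
  Θ: [ 1  2  1  1 -2  1  1]
  I: [ 0 -1  0 -1  1 -1  0]
  L: [-1 -1 -1  0  1  0 -1]
Row reduction gives pivot columns X1,X2; rank = 2
Pivot set = {X1,X2}, free = {X3,X4,X5,X6,X7}
RREF:
  r0: [   1    0    1   -1    0   -1    1]
  r1: [   0    1    0    1   -1    1    0]
  r2: [   0    0    0    0    0    0    0]
Fix exponent of X3 at 1, X4 at 0, X5 at 0, X6 at 0, X7 at 0; solve each RREF row for its pivot's exponent:
  r0: exp(X1) + (1)·1 = 0 ⇒ exp(X1) = -1
  r1: exp(X2) + (0)·1 = 0 ⇒ exp(X2) = 0
Π_1 = X1^-1 · X3

["-1", "0", "1", "0", "0", "0", "0"]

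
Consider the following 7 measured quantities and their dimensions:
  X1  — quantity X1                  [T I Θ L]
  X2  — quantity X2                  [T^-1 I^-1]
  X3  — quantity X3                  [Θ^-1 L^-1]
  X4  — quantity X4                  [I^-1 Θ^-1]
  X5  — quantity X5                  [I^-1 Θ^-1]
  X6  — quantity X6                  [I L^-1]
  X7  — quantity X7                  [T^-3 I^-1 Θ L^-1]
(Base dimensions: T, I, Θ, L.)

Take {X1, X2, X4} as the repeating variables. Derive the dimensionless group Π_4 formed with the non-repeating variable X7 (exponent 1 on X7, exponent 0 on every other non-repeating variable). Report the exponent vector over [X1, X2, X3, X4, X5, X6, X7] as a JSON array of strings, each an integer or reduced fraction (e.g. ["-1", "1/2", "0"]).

["1", "-2", "0", "2", "0", "0", "1"]

Dimensional matrix (T×I×Θ×L by X1×X2×X3×X4×X5×X6×X7):
  T: [ 1 -1  0  0  0  0 -3]
  I: [ 1 -1  0 -1 -1  1 -1]
  Θ: [ 1  0 -1 -1 -1  0  1]
  L: [ 1  0 -1  0  0 -1 -1]
RREF → pivots at {X1,X2,X4} ⇒ r = 3
Repeat: X1,X2,X4; free: X3,X5,X6,X7
RREF:
  r0: [   1    0   -1    0    0   -1   -1]
  r1: [   0    1   -1    0    0   -1    2]
  r2: [   0    0    0    1    1   -1   -2]
  r3: [   0    0    0    0    0    0    0]
Fix exponent of X7 at 1, X3 at 0, X5 at 0, X6 at 0; solve each RREF row for its pivot's exponent:
  r0: exp(X1) + (-1)·1 = 0 ⇒ exp(X1) = 1
  r1: exp(X2) + (2)·1 = 0 ⇒ exp(X2) = -2
  r2: exp(X4) + (-2)·1 = 0 ⇒ exp(X4) = 2
Π_4 = X1 · X2^-2 · X4^2 · X7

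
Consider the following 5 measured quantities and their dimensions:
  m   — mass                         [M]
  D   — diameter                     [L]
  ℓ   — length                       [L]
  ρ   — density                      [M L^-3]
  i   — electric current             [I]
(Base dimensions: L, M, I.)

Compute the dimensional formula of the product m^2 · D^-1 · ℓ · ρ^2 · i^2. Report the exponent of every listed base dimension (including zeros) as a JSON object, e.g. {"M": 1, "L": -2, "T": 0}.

Write exponents as rows L,M,I / cols m,D,ℓ,ρ,i:
  L: [ 0  1  1 -3  0]
  M: [ 1  0  0  1  0]
  I: [ 0  0  0  0  1]
  [L]: (2)·0+(-1)·1+(1)·1+(2)·-3+(2)·0 = -6
  [M]: (2)·1+(-1)·0+(1)·0+(2)·1+(2)·0 = 4
  [I]: (2)·0+(-1)·0+(1)·0+(2)·0+(2)·1 = 2
⇒ L^-6 M^4 I^2

{"L": -6, "M": 4, "I": 2}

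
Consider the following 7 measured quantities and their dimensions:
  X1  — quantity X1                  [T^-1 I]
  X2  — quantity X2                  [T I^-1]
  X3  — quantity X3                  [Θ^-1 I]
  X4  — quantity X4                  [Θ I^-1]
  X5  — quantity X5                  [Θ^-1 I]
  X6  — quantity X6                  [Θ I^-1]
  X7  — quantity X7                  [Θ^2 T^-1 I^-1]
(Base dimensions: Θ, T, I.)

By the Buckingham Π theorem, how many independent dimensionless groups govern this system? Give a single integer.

Write exponents as rows Θ,T,I / cols X1,X2,X3,X4,X5,X6,X7:
  Θ: [ 0  0 -1  1 -1  1  2]
  T: [-1  1  0  0  0  0 -1]
  I: [ 1 -1  1 -1  1 -1 -1]
Row reduction gives pivot columns X1,X3; rank = 2
Π count = n − r = 7 − 2 = 5

5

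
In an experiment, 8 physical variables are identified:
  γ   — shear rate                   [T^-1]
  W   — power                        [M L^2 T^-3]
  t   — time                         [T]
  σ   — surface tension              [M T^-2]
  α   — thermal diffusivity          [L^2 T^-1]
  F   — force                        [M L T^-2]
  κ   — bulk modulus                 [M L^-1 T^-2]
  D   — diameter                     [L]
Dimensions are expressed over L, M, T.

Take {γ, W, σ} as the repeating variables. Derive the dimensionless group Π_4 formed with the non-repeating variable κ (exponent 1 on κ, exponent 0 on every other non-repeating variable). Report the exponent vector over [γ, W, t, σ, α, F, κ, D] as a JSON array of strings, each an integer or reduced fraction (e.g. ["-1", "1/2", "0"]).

Exponent matrix [L,M,T] × [γ,W,t,σ,α,F,κ,D]:
  L: [ 0  2  0  0  2  1 -1  1]
  M: [ 0  1  0  1  0  1  1  0]
  T: [-1 -3  1 -2 -1 -2 -2  0]
RREF → pivots at {γ,W,σ} ⇒ r = 3
Repeat: γ,W,σ; free: t,α,F,κ,D
RREF:
  r0: [   1    0   -1    0    0 -1/2  1/2 -1/2]
  r1: [   0    1    0    0    1  1/2 -1/2  1/2]
  r2: [   0    0    0    1   -1  1/2  3/2 -1/2]
Fix exponent of κ at 1, t at 0, α at 0, F at 0, D at 0; solve each RREF row for its pivot's exponent:
  r0: exp(γ) + (1/2)·1 = 0 ⇒ exp(γ) = -1/2
  r1: exp(W) + (-1/2)·1 = 0 ⇒ exp(W) = 1/2
  r2: exp(σ) + (3/2)·1 = 0 ⇒ exp(σ) = -3/2
Π_4 = γ^(-1/2) · W^(1/2) · σ^(-3/2) · κ

["-1/2", "1/2", "0", "-3/2", "0", "0", "1", "0"]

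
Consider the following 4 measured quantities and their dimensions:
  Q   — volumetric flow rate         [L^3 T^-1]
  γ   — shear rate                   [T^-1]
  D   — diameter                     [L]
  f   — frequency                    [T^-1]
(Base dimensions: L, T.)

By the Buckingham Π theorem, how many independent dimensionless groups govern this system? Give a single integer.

Write exponents as rows L,T / cols Q,γ,D,f:
  L: [ 3  0  1  0]
  T: [-1 -1  0 -1]
Echelon form has 2 nonzero rows (pivots: Q,γ)
Π count = n − r = 4 − 2 = 2

2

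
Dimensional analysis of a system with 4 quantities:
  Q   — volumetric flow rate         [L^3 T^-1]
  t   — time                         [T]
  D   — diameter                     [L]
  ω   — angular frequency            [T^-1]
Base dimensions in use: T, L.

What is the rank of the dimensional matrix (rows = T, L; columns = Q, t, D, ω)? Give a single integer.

Exponent matrix [T,L] × [Q,t,D,ω]:
  T: [-1  1  0 -1]
  L: [ 3  0  1  0]
RREF → pivots at {Q,t} ⇒ r = 2

2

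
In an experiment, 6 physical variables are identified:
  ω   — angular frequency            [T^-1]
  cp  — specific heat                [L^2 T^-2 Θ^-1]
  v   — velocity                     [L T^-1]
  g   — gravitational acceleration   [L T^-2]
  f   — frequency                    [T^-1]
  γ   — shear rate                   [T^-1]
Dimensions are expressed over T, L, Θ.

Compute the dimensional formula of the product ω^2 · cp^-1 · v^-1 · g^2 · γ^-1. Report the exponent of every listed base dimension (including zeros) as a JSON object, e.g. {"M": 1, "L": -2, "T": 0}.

Dimensional matrix (T×L×Θ by ω×cp×v×g×f×γ):
  T: [-1 -2 -1 -2 -1 -1]
  L: [ 0  2  1  1  0  0]
  Θ: [ 0 -1  0  0  0  0]
  [T]: (2)·-1+(-1)·-2+(-1)·-1+(2)·-2+(-1)·-1 = -2
  [L]: (2)·0+(-1)·2+(-1)·1+(2)·1+(-1)·0 = -1
  [Θ]: (2)·0+(-1)·-1+(-1)·0+(2)·0+(-1)·0 = 1
⇒ T^-2 L^-1 Θ

{"T": -2, "L": -1, "Θ": 1}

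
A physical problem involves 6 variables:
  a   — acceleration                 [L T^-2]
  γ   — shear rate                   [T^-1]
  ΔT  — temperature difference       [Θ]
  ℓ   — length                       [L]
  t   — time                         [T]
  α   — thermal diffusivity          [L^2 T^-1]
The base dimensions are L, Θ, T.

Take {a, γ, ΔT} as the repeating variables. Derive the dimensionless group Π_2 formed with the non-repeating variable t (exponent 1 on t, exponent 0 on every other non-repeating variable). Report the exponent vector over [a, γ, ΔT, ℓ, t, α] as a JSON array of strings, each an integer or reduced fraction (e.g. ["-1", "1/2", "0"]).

Write exponents as rows L,Θ,T / cols a,γ,ΔT,ℓ,t,α:
  L: [ 1  0  0  1  0  2]
  Θ: [ 0  0  1  0  0  0]
  T: [-2 -1  0  0  1 -1]
Echelon form has 3 nonzero rows (pivots: a,γ,ΔT)
Pivot set = {a,γ,ΔT}, free = {ℓ,t,α}
RREF:
  r0: [   1    0    0    1    0    2]
  r1: [   0    1    0   -2   -1   -3]
  r2: [   0    0    1    0    0    0]
Fix exponent of t at 1, ℓ at 0, α at 0; solve each RREF row for its pivot's exponent:
  r0: exp(a) + (0)·1 = 0 ⇒ exp(a) = 0
  r1: exp(γ) + (-1)·1 = 0 ⇒ exp(γ) = 1
  r2: exp(ΔT) + (0)·1 = 0 ⇒ exp(ΔT) = 0
Π_2 = γ · t

["0", "1", "0", "0", "1", "0"]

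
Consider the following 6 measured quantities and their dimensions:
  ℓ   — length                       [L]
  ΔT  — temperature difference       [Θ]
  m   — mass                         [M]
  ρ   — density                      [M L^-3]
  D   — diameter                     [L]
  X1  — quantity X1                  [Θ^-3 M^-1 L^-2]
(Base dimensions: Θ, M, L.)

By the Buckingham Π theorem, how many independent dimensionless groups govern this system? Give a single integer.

3

Exponent matrix [Θ,M,L] × [ℓ,ΔT,m,ρ,D,X1]:
  Θ: [ 0  1  0  0  0 -3]
  M: [ 0  0  1  1  0 -1]
  L: [ 1  0  0 -3  1 -2]
RREF → pivots at {ℓ,ΔT,m} ⇒ r = 3
6 vars − rank 3 = 3 Π groups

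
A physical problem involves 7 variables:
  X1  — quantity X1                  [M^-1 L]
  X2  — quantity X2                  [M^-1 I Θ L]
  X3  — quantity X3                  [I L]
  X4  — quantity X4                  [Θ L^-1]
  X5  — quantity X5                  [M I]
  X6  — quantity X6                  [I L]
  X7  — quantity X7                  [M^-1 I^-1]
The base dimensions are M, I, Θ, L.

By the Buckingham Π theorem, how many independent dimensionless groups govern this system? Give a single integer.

4

Dimensional matrix (M×I×Θ×L by X1×X2×X3×X4×X5×X6×X7):
  M: [-1 -1  0  0  1  0 -1]
  I: [ 0  1  1  0  1  1 -1]
  Θ: [ 0  1  0  1  0  0  0]
  L: [ 1  1  1 -1  0  1  0]
Echelon form has 3 nonzero rows (pivots: X1,X2,X3)
n=7, r=3 ⇒ 4 dimensionless groups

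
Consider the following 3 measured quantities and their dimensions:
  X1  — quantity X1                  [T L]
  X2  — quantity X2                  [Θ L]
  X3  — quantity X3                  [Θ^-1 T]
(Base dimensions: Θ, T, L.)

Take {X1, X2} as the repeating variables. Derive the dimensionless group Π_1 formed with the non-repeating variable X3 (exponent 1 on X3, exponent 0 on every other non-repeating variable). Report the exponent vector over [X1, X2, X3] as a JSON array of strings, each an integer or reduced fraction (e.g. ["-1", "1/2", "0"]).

["-1", "1", "1"]

Exponent matrix [Θ,T,L] × [X1,X2,X3]:
  Θ: [ 0  1 -1]
  T: [ 1  0  1]
  L: [ 1  1  0]
Row reduction gives pivot columns X1,X2; rank = 2
Pivot set = {X1,X2}, free = {X3}
RREF:
  r0: [   1    0    1]
  r1: [   0    1   -1]
  r2: [   0    0    0]
Fix exponent of X3 at 1; solve each RREF row for its pivot's exponent:
  r0: exp(X1) + (1)·1 = 0 ⇒ exp(X1) = -1
  r1: exp(X2) + (-1)·1 = 0 ⇒ exp(X2) = 1
Π_1 = X1^-1 · X2 · X3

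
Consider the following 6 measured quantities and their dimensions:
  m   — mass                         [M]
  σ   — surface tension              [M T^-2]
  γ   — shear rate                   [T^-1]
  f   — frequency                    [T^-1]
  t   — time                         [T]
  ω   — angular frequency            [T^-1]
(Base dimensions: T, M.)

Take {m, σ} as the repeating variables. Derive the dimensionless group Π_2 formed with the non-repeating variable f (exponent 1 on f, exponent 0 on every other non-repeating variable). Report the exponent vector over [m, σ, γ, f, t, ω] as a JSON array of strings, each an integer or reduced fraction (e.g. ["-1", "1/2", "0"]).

["1/2", "-1/2", "0", "1", "0", "0"]

Exponent matrix [T,M] × [m,σ,γ,f,t,ω]:
  T: [ 0 -2 -1 -1  1 -1]
  M: [ 1  1  0  0  0  0]
Row reduction gives pivot columns m,σ; rank = 2
Pivot set = {m,σ}, free = {γ,f,t,ω}
RREF:
  r0: [   1    0 -1/2 -1/2  1/2 -1/2]
  r1: [   0    1  1/2  1/2 -1/2  1/2]
Fix exponent of f at 1, γ at 0, t at 0, ω at 0; solve each RREF row for its pivot's exponent:
  r0: exp(m) + (-1/2)·1 = 0 ⇒ exp(m) = 1/2
  r1: exp(σ) + (1/2)·1 = 0 ⇒ exp(σ) = -1/2
Π_2 = m^(1/2) · σ^(-1/2) · f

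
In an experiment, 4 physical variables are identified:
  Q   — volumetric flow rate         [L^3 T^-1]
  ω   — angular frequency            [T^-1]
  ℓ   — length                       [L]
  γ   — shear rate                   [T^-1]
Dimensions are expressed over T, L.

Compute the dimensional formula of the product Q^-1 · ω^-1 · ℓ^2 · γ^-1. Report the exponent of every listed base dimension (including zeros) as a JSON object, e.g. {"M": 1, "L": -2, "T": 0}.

Write exponents as rows T,L / cols Q,ω,ℓ,γ:
  T: [-1 -1  0 -1]
  L: [ 3  0  1  0]
  [T]: (-1)·-1+(-1)·-1+(2)·0+(-1)·-1 = 3
  [L]: (-1)·3+(-1)·0+(2)·1+(-1)·0 = -1
⇒ T^3 L^-1

{"T": 3, "L": -1}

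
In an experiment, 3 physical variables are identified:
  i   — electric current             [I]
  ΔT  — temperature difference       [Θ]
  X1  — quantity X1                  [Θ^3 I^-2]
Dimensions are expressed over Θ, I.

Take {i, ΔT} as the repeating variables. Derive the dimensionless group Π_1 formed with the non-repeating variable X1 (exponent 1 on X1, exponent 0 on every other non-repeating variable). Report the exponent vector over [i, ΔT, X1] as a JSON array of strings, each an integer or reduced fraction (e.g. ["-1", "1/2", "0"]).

["2", "-3", "1"]

Exponent matrix [Θ,I] × [i,ΔT,X1]:
  Θ: [ 0  1  3]
  I: [ 1  0 -2]
Row reduction gives pivot columns i,ΔT; rank = 2
Repeat: i,ΔT; free: X1
RREF:
  r0: [   1    0   -2]
  r1: [   0    1    3]
Fix exponent of X1 at 1; solve each RREF row for its pivot's exponent:
  r0: exp(i) + (-2)·1 = 0 ⇒ exp(i) = 2
  r1: exp(ΔT) + (3)·1 = 0 ⇒ exp(ΔT) = -3
Π_1 = i^2 · ΔT^-3 · X1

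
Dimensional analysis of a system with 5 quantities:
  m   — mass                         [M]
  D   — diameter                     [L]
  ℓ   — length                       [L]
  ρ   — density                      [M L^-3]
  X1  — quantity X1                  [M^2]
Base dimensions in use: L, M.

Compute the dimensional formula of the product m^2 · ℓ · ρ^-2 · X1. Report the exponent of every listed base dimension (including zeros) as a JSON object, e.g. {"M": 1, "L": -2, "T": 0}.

{"L": 7, "M": 2}

Dimensional matrix (L×M by m×D×ℓ×ρ×X1):
  L: [ 0  1  1 -3  0]
  M: [ 1  0  0  1  2]
  [L]: (2)·0+(1)·1+(-2)·-3+(1)·0 = 7
  [M]: (2)·1+(1)·0+(-2)·1+(1)·2 = 2
⇒ L^7 M^2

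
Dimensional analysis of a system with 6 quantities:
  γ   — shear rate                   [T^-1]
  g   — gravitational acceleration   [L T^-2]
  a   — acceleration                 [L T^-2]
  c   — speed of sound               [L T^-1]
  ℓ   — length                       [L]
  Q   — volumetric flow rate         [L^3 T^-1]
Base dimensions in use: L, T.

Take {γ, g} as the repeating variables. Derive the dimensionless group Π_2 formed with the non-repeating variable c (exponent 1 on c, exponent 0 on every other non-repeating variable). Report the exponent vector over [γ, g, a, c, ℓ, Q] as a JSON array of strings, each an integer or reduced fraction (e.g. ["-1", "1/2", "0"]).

["1", "-1", "0", "1", "0", "0"]

Dimensional matrix (L×T by γ×g×a×c×ℓ×Q):
  L: [ 0  1  1  1  1  3]
  T: [-1 -2 -2 -1  0 -1]
RREF → pivots at {γ,g} ⇒ r = 2
Pivot set = {γ,g}, free = {a,c,ℓ,Q}
RREF:
  r0: [   1    0    0   -1   -2   -5]
  r1: [   0    1    1    1    1    3]
Fix exponent of c at 1, a at 0, ℓ at 0, Q at 0; solve each RREF row for its pivot's exponent:
  r0: exp(γ) + (-1)·1 = 0 ⇒ exp(γ) = 1
  r1: exp(g) + (1)·1 = 0 ⇒ exp(g) = -1
Π_2 = γ · g^-1 · c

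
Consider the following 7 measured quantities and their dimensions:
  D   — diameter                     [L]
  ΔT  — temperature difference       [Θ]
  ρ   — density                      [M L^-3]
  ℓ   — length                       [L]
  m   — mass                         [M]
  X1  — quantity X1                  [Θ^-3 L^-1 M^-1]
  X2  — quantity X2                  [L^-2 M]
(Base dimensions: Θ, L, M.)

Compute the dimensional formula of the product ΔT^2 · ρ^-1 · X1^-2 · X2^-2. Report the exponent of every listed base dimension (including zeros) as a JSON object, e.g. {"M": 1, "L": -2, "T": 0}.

Write exponents as rows Θ,L,M / cols D,ΔT,ρ,ℓ,m,X1,X2:
  Θ: [ 0  1  0  0  0 -3  0]
  L: [ 1  0 -3  1  0 -1 -2]
  M: [ 0  0  1  0  1 -1  1]
  [Θ]: (2)·1+(-1)·0+(-2)·-3+(-2)·0 = 8
  [L]: (2)·0+(-1)·-3+(-2)·-1+(-2)·-2 = 9
  [M]: (2)·0+(-1)·1+(-2)·-1+(-2)·1 = -1
⇒ Θ^8 L^9 M^-1

{"Θ": 8, "L": 9, "M": -1}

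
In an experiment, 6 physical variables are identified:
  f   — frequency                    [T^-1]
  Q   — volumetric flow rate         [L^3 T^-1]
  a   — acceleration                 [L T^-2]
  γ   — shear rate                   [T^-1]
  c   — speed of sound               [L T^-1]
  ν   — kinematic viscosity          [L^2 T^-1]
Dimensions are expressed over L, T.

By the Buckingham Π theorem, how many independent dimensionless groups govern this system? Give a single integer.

Dimensional matrix (L×T by f×Q×a×γ×c×ν):
  L: [ 0  3  1  0  1  2]
  T: [-1 -1 -2 -1 -1 -1]
Echelon form has 2 nonzero rows (pivots: f,Q)
Π count = n − r = 6 − 2 = 4

4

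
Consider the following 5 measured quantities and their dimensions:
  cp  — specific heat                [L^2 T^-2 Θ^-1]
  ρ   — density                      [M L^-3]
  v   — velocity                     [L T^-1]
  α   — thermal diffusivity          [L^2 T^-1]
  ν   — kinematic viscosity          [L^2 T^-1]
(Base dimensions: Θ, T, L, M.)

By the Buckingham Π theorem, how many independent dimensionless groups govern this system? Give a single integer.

Dimensional matrix (Θ×T×L×M by cp×ρ×v×α×ν):
  Θ: [-1  0  0  0  0]
  T: [-2  0 -1 -1 -1]
  L: [ 2 -3  1  2  2]
  M: [ 0  1  0  0  0]
Echelon form has 4 nonzero rows (pivots: cp,ρ,v,α)
Π count = n − r = 5 − 4 = 1

1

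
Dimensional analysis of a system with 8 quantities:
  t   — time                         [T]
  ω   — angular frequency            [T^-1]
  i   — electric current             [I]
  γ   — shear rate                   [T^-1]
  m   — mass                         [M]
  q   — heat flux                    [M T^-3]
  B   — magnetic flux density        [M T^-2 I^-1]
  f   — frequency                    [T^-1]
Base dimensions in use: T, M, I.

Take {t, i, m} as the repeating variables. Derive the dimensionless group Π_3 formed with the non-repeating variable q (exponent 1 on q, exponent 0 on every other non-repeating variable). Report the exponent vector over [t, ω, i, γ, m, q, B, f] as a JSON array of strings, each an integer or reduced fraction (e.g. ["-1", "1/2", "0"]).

Exponent matrix [T,M,I] × [t,ω,i,γ,m,q,B,f]:
  T: [ 1 -1  0 -1  0 -3 -2 -1]
  M: [ 0  0  0  0  1  1  1  0]
  I: [ 0  0  1  0  0  0 -1  0]
RREF → pivots at {t,i,m} ⇒ r = 3
Pivot set = {t,i,m}, free = {ω,γ,q,B,f}
RREF:
  r0: [   1   -1    0   -1    0   -3   -2   -1]
  r1: [   0    0    1    0    0    0   -1    0]
  r2: [   0    0    0    0    1    1    1    0]
Fix exponent of q at 1, ω at 0, γ at 0, B at 0, f at 0; solve each RREF row for its pivot's exponent:
  r0: exp(t) + (-3)·1 = 0 ⇒ exp(t) = 3
  r1: exp(i) + (0)·1 = 0 ⇒ exp(i) = 0
  r2: exp(m) + (1)·1 = 0 ⇒ exp(m) = -1
Π_3 = t^3 · m^-1 · q

["3", "0", "0", "0", "-1", "1", "0", "0"]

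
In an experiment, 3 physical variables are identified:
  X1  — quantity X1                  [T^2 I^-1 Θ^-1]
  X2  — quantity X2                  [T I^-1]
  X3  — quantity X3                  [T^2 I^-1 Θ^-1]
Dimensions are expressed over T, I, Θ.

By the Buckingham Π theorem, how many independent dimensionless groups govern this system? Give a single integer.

Dimensional matrix (T×I×Θ by X1×X2×X3):
  T: [ 2  1  2]
  I: [-1 -1 -1]
  Θ: [-1  0 -1]
RREF → pivots at {X1,X2} ⇒ r = 2
n=3, r=2 ⇒ 1 dimensionless group

1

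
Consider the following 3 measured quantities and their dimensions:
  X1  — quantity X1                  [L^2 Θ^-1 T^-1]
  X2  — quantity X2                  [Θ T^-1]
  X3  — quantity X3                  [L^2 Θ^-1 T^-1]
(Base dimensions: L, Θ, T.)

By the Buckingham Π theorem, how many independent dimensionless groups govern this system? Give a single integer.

1

Exponent matrix [L,Θ,T] × [X1,X2,X3]:
  L: [ 2  0  2]
  Θ: [-1  1 -1]
  T: [-1 -1 -1]
RREF → pivots at {X1,X2} ⇒ r = 2
n=3, r=2 ⇒ 1 dimensionless group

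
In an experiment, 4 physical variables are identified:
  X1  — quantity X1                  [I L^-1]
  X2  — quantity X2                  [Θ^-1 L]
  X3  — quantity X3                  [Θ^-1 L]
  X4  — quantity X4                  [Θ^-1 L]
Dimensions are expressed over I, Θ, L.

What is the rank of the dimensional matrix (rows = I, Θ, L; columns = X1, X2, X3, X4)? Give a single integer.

Dimensional matrix (I×Θ×L by X1×X2×X3×X4):
  I: [ 1  0  0  0]
  Θ: [ 0 -1 -1 -1]
  L: [-1  1  1  1]
RREF → pivots at {X1,X2} ⇒ r = 2

2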